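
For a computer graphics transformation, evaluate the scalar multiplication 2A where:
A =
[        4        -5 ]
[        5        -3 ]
2A =
[        8       -10 ]
[       10        -6 ]

Scalar multiplication is elementwise: (2A)[i][j] = 2 * A[i][j].
  (2A)[0][0] = 2 * (4) = 8
  (2A)[0][1] = 2 * (-5) = -10
  (2A)[1][0] = 2 * (5) = 10
  (2A)[1][1] = 2 * (-3) = -6
2A =
[        8       -10 ]
[       10        -6 ]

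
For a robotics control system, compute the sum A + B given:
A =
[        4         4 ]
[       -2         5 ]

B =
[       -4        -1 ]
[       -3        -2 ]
A + B =
[        0         3 ]
[       -5         3 ]

Matrix addition is elementwise: (A+B)[i][j] = A[i][j] + B[i][j].
  (A+B)[0][0] = (4) + (-4) = 0
  (A+B)[0][1] = (4) + (-1) = 3
  (A+B)[1][0] = (-2) + (-3) = -5
  (A+B)[1][1] = (5) + (-2) = 3
A + B =
[        0         3 ]
[       -5         3 ]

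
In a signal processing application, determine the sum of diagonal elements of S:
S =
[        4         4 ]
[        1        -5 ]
tr(S) = 4 - 5 = -1

The trace of a square matrix is the sum of its diagonal entries.
Diagonal entries of S: S[0][0] = 4, S[1][1] = -5.
tr(S) = 4 - 5 = -1.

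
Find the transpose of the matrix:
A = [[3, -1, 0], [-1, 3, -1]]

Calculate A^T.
[[3, -1], [-1, 3], [0, -1]]

The transpose sends entry (i,j) to (j,i); rows become columns.
Row 0 of A: [3, -1, 0] -> column 0 of A^T.
Row 1 of A: [-1, 3, -1] -> column 1 of A^T.
A^T = [[3, -1], [-1, 3], [0, -1]]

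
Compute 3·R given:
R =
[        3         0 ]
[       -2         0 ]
3R =
[        9         0 ]
[       -6         0 ]

Scalar multiplication is elementwise: (3R)[i][j] = 3 * R[i][j].
  (3R)[0][0] = 3 * (3) = 9
  (3R)[0][1] = 3 * (0) = 0
  (3R)[1][0] = 3 * (-2) = -6
  (3R)[1][1] = 3 * (0) = 0
3R =
[        9         0 ]
[       -6         0 ]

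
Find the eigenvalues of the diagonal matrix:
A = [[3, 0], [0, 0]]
λ₁ = 3, λ₂ = 0

The characteristic polynomial of A is det(A - λI) = (3 - λ)(0 - λ) = 0.
The roots are λ = 3 and λ = 0, so the eigenvalues are the diagonal entries.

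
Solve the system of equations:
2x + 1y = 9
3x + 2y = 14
x = 4, y = 1

Use elimination (row reduction):
Equation 1: 2x + 1y = 9.
Equation 2: 3x + 2y = 14.
Multiply Eq1 by 3 and Eq2 by 2: 6x + 3y = 27;  6x + 4y = 28.
Subtract: (1)y = 1, so y = 1.
Back-substitute into Eq1: 2x + 1*(1) = 9, so x = 4.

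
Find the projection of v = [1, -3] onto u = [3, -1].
[9/5, -3/5]

The projection of v onto u is proj_u(v) = ((v·u) / (u·u)) · u.
v·u = (1)*(3) + (-3)*(-1) = 6.
u·u = (3)*(3) + (-1)*(-1) = 10.
coefficient = 6 / 10 = 3/5.
proj_u(v) = 3/5 · [3, -1] = [9/5, -3/5].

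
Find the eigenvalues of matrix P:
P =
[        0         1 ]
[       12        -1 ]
λ = -4, 3

Solve det(P - λI) = 0. For a 2×2 matrix the characteristic equation is λ² - (trace)λ + det = 0.
trace(P) = a + d = 0 - 1 = -1.
det(P) = a*d - b*c = (0)*(-1) - (1)*(12) = 0 - 12 = -12.
Characteristic equation: λ² - (-1)λ + (-12) = 0.
Discriminant = (-1)² - 4*(-12) = 1 + 48 = 49.
λ = (-1 ± √49) / 2 = (-1 ± 7) / 2 = -4, 3.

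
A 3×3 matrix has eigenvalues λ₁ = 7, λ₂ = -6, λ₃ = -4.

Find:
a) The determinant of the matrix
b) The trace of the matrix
det = 168, trace = -3

Two standard eigenvalue identities:
- det(A) equals the product of the eigenvalues (counted with multiplicity).
- trace(A) equals the sum of the eigenvalues.
det(A) = (7)*(-6)*(-4) = 168.
trace(A) = 7 - 6 - 4 = -3.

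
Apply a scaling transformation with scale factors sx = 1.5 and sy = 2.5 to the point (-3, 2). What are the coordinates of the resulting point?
(-4.5, 5.0)

Scaling matrix:
[[1.50, 0], [0, 2.50]]
Result: (-3 × 1.5, 2 × 2.5) = (-4.5, 5.0)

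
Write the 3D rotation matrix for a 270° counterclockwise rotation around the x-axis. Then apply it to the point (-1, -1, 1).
R = [[1, 0, 0], [0, 0, 1], [0, -1, 0]]; R·(-1, -1, 1) = (-1, 1, 1)

Rotation matrix for 270° around x-axis:
cos(270°) = 0, sin(270°) = -1
R = [[1, 0, 0], [0, 0, 1], [0, -1, 0]]
Apply to (-1, -1, 1): R·[-1, -1, 1]ᵀ = (-1, 1, 1)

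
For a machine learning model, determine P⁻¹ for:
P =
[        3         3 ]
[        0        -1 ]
det(P) = -3
P⁻¹ =
[      1/3         1 ]
[        0        -1 ]

For a 2×2 matrix P = [[a, b], [c, d]] with det(P) ≠ 0, P⁻¹ = (1/det(P)) * [[d, -b], [-c, a]].
det(P) = (3)*(-1) - (3)*(0) = -3 - 0 = -3.
P⁻¹ = (1/-3) * [[-1, -3], [0, 3]].
Dividing each entry by -3 and reducing:
P⁻¹ =
[      1/3         1 ]
[        0        -1 ]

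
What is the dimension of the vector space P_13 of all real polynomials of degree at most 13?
Dimension = 14

A polynomial of degree at most 13 can be written as a₀ + a₁x + a₂x² + … + a_13x^13, with 14 free coefficients a₀, …, a_13.
The set {1, x, x², …, x^13} is a basis: it spans P_13 (every such polynomial is a linear combination of these) and is linearly independent (a polynomial is zero iff all its coefficients are zero).
Therefore dim(P_13) = 13 + 1 = 14.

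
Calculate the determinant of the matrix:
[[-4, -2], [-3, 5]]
-26

For a 2×2 matrix [[a, b], [c, d]], det = ad - bc
det = (-4)(5) - (-2)(-3) = -20 - 6 = -26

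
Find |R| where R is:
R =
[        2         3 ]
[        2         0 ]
det(R) = -6

For a 2×2 matrix [[a, b], [c, d]], det = a*d - b*c.
det(R) = (2)*(0) - (3)*(2) = 0 - 6 = -6.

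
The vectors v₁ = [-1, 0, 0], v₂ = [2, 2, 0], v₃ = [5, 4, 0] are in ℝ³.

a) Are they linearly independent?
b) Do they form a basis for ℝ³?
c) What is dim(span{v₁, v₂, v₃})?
Not independent, not a basis, dim(span) = 2

Check whether v₃ can be written as a linear combination of v₁ and v₂.
v₃ = (-1)·v₁ + (2)·v₂ = [5, 4, 0], so the three vectors are linearly dependent.
Thus they do not form a basis for ℝ³, and dim(span{v₁, v₂, v₃}) = 2 (spanned by v₁ and v₂).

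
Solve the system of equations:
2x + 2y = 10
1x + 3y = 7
x = 4, y = 1

Use elimination (row reduction):
Equation 1: 2x + 2y = 10.
Equation 2: 1x + 3y = 7.
Multiply Eq1 by 1 and Eq2 by 2: 2x + 2y = 10;  2x + 6y = 14.
Subtract: (4)y = 4, so y = 1.
Back-substitute into Eq1: 2x + 2*(1) = 10, so x = 4.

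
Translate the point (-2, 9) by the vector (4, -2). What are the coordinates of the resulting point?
(2, 7)

Translation by (4, -2):
x' = -2 + 4 = 2
y' = 9 + -2 = 7
Homogeneous matrix: [[1, 0, 4], [0, 1, -2], [0, 0, 1]]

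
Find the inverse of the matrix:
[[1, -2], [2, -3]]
[[-3, 2], [-2, 1]]

For [[a,b],[c,d]], inverse = (1/det)·[[d,-b],[-c,a]]
det = 1·-3 - -2·2 = 1
Inverse = (1/1)·[[-3, 2], [-2, 1]]
        = [[-3, 2], [-2, 1]]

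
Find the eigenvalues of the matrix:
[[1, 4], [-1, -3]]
λ = -1 and λ = -1

Characteristic equation: det(A - λI) = 0
λ² - (trace)λ + (det) = 0
λ² - (-2)λ + (1) = 0
λ² + 2λ + 1 = 0
Solving: λ = -1, -1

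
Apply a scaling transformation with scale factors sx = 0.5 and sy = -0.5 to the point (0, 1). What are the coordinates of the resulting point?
(0.0, -0.5)

Scaling matrix:
[[0.50, 0], [0, -0.50]]
Result: (0 × 0.5, 1 × -0.5) = (0.0, -0.5)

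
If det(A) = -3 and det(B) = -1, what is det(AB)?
3

Use the multiplicative property of determinants: det(AB) = det(A)*det(B).
det(AB) = (-3)*(-1) = 3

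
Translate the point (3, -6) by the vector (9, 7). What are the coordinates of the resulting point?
(12, 1)

Translation by (9, 7):
x' = 3 + 9 = 12
y' = -6 + 7 = 1
Homogeneous matrix: [[1, 0, 9], [0, 1, 7], [0, 0, 1]]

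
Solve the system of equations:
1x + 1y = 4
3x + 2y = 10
x = 2, y = 2

Use elimination (row reduction):
Equation 1: 1x + 1y = 4.
Equation 2: 3x + 2y = 10.
Multiply Eq1 by 3 and Eq2 by 1: 3x + 3y = 12;  3x + 2y = 10.
Subtract: (-1)y = -2, so y = 2.
Back-substitute into Eq1: 1x + 1*(2) = 4, so x = 2.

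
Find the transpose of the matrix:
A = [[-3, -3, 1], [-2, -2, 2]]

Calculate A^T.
[[-3, -2], [-3, -2], [1, 2]]

The transpose sends entry (i,j) to (j,i); rows become columns.
Row 0 of A: [-3, -3, 1] -> column 0 of A^T.
Row 1 of A: [-2, -2, 2] -> column 1 of A^T.
A^T = [[-3, -2], [-3, -2], [1, 2]]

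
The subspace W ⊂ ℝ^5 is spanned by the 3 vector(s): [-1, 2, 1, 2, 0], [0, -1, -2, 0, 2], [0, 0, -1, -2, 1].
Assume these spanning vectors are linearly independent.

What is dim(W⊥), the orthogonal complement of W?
dim(W⊥) = 2

For any subspace W of ℝ^n, dim(W) + dim(W⊥) = n (the whole-space dimension).
Here the given 3 vectors are linearly independent, so dim(W) = 3.
Thus dim(W⊥) = n - dim(W) = 5 - 3 = 2.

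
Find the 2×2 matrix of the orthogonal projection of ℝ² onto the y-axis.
[[0, 0], [0, 1]]

The orthogonal projection onto the line spanned by a nonzero vector u = (a, b) has matrix P = (u uᵀ) / (uᵀ u) = (1/(a² + b²)) · [[a², ab], [ab, b²]].
Here u = (0, 1), so a² + b² = 0 + 1 = 1.
P = (1/1) · [[0, 0], [0, 1]] = [[0, 0], [0, 1]].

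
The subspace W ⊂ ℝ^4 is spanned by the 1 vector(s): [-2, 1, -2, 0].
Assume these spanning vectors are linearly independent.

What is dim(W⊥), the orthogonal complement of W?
dim(W⊥) = 3

For any subspace W of ℝ^n, dim(W) + dim(W⊥) = n (the whole-space dimension).
Here the given 1 vectors are linearly independent, so dim(W) = 1.
Thus dim(W⊥) = n - dim(W) = 4 - 1 = 3.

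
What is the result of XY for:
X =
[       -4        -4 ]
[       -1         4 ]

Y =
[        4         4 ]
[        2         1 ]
XY =
[      -24       -20 ]
[        4         0 ]

Matrix multiplication: (XY)[i][j] = sum over k of X[i][k] * Y[k][j].
  (XY)[0][0] = (-4)*(4) + (-4)*(2) = -24
  (XY)[0][1] = (-4)*(4) + (-4)*(1) = -20
  (XY)[1][0] = (-1)*(4) + (4)*(2) = 4
  (XY)[1][1] = (-1)*(4) + (4)*(1) = 0
XY =
[      -24       -20 ]
[        4         0 ]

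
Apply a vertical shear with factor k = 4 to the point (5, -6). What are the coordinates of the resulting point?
(5, 14)

Shear matrix for vertical shear with factor k = 4:
[[1, 0], [4, 1]]
Result: (5, -6) → (5, 14)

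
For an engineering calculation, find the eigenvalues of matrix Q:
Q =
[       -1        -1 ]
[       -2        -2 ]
λ = -3, 0

Solve det(Q - λI) = 0. For a 2×2 matrix the characteristic equation is λ² - (trace)λ + det = 0.
trace(Q) = a + d = -1 - 2 = -3.
det(Q) = a*d - b*c = (-1)*(-2) - (-1)*(-2) = 2 - 2 = 0.
Characteristic equation: λ² - (-3)λ + (0) = 0.
Discriminant = (-3)² - 4*(0) = 9 - 0 = 9.
λ = (-3 ± √9) / 2 = (-3 ± 3) / 2 = -3, 0.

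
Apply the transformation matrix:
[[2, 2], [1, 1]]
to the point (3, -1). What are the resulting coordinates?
(4, 2)

Matrix multiplication:
[[2, 2], [1, 1]] × [3, -1]ᵀ
= [2×3 + 2×-1, 1×3 + 1×-1]ᵀ
= [4.0000, 2.0000]ᵀ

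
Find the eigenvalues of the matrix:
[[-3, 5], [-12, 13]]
λ = 3 and λ = 7

Characteristic equation: det(A - λI) = 0
λ² - (trace)λ + (det) = 0
λ² - (10)λ + (21) = 0
λ² - 10λ + 21 = 0
Solving: λ = 3, 7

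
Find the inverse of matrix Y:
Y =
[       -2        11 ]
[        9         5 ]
det(Y) = -109
Y⁻¹ =
[   -5/109    11/109 ]
[    9/109     2/109 ]

For a 2×2 matrix Y = [[a, b], [c, d]] with det(Y) ≠ 0, Y⁻¹ = (1/det(Y)) * [[d, -b], [-c, a]].
det(Y) = (-2)*(5) - (11)*(9) = -10 - 99 = -109.
Y⁻¹ = (1/-109) * [[5, -11], [-9, -2]].
Dividing each entry by -109 and reducing:
Y⁻¹ =
[   -5/109    11/109 ]
[    9/109     2/109 ]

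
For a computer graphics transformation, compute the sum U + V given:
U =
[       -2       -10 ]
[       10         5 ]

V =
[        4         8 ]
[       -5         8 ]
U + V =
[        2        -2 ]
[        5        13 ]

Matrix addition is elementwise: (U+V)[i][j] = U[i][j] + V[i][j].
  (U+V)[0][0] = (-2) + (4) = 2
  (U+V)[0][1] = (-10) + (8) = -2
  (U+V)[1][0] = (10) + (-5) = 5
  (U+V)[1][1] = (5) + (8) = 13
U + V =
[        2        -2 ]
[        5        13 ]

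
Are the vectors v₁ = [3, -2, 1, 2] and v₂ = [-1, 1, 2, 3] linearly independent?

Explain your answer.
Yes, linearly independent

Two vectors are linearly dependent iff one is a scalar multiple of the other.
No single scalar k satisfies v₂ = k·v₁ (the ratios of corresponding entries disagree), so v₁ and v₂ are linearly independent.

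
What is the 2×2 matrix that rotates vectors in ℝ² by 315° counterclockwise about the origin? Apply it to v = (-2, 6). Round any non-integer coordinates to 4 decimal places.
R = [[√2/2, √2/2], [-√2/2, √2/2]]; R·v = (2.8284, 5.6569)

A counterclockwise rotation by angle θ in ℝ² has matrix R(θ) = [[cos θ, -sin θ], [sin θ, cos θ]].
For θ = 315°: cos θ = √2/2, sin θ = -√2/2.
R(315°) = [[√2/2, √2/2], [-√2/2, √2/2]].
R·v = [√2/2·-2 + (√2/2)·6, -√2/2·-2 + √2/2·6] = (2.8284, 5.6569).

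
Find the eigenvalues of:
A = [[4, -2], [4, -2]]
λ = 0, 2

Solve det(A - λI) = 0. For a 2×2 matrix this is λ² - (trace)λ + det = 0.
trace(A) = 4 - 2 = 2.
det(A) = (4)*(-2) - (-2)*(4) = -8 + 8 = 0.
Characteristic equation: λ² - (2)λ + (0) = 0.
Discriminant: (2)² - 4*(0) = 4 - 0 = 4.
Roots: λ = (2 ± √4) / 2 = 0, 2.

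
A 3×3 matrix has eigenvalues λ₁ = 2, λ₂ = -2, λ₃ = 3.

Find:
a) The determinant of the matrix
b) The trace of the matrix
det = -12, trace = 3

Two standard eigenvalue identities:
- det(A) equals the product of the eigenvalues (counted with multiplicity).
- trace(A) equals the sum of the eigenvalues.
det(A) = (2)*(-2)*(3) = -12.
trace(A) = 2 - 2 + 3 = 3.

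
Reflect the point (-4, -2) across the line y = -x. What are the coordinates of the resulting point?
(2, 4)

Reflection across line y = -x: (-4, -2) → (2, 4)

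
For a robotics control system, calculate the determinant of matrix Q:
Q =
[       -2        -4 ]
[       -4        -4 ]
det(Q) = -8

For a 2×2 matrix [[a, b], [c, d]], det = a*d - b*c.
det(Q) = (-2)*(-4) - (-4)*(-4) = 8 - 16 = -8.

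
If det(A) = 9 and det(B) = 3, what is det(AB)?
27

Use the multiplicative property of determinants: det(AB) = det(A)*det(B).
det(AB) = (9)*(3) = 27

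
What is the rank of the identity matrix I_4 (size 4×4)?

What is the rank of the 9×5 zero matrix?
rank(I_4) = 4, rank(0) = 0

The identity I_4 has 4 columns that are the standard basis vectors e_1, …, e_4. These are linearly independent, so all 4 columns are pivots and rank(I_4) = 4.
The 9×5 zero matrix has every entry zero, so every row is the zero row and there are no pivots; rank(0) = 0.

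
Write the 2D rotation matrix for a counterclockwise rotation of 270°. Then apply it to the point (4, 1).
R = [[0, 1], [-1, 0]]; R·(4, 1) = (1, -4)

Rotation matrix formula: R(θ) = [[cos θ, -sin θ], [sin θ, cos θ]]
For θ = 270°:
cos(270°) = 0
sin(270°) = -1
R = [[0, 1], [-1, 0]]
Apply to (4, 1): [0·4 + (1)·1, -1·4 + 0·1] = (1, -4)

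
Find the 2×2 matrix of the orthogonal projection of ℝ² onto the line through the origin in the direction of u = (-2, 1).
[[4/5, -2/5], [-2/5, 1/5]]

The orthogonal projection onto the line spanned by a nonzero vector u = (a, b) has matrix P = (u uᵀ) / (uᵀ u) = (1/(a² + b²)) · [[a², ab], [ab, b²]].
Here u = (-2, 1), so a² + b² = 4 + 1 = 5.
P = (1/5) · [[4, -2], [-2, 1]] = [[4/5, -2/5], [-2/5, 1/5]].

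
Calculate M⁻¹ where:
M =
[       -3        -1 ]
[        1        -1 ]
det(M) = 4
M⁻¹ =
[     -1/4       1/4 ]
[     -1/4      -3/4 ]

For a 2×2 matrix M = [[a, b], [c, d]] with det(M) ≠ 0, M⁻¹ = (1/det(M)) * [[d, -b], [-c, a]].
det(M) = (-3)*(-1) - (-1)*(1) = 3 + 1 = 4.
M⁻¹ = (1/4) * [[-1, 1], [-1, -3]].
Dividing each entry by 4 and reducing:
M⁻¹ =
[     -1/4       1/4 ]
[     -1/4      -3/4 ]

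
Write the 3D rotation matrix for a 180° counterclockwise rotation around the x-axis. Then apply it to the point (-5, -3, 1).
R = [[1, 0, 0], [0, -1, 0], [0, 0, -1]]; R·(-5, -3, 1) = (-5, 3, -1)

Rotation matrix for 180° around x-axis:
cos(180°) = -1, sin(180°) = 0
R = [[1, 0, 0], [0, -1, 0], [0, 0, -1]]
Apply to (-5, -3, 1): R·[-5, -3, 1]ᵀ = (-5, 3, -1)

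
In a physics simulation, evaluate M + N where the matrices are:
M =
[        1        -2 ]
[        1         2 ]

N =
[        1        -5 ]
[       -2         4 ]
M + N =
[        2        -7 ]
[       -1         6 ]

Matrix addition is elementwise: (M+N)[i][j] = M[i][j] + N[i][j].
  (M+N)[0][0] = (1) + (1) = 2
  (M+N)[0][1] = (-2) + (-5) = -7
  (M+N)[1][0] = (1) + (-2) = -1
  (M+N)[1][1] = (2) + (4) = 6
M + N =
[        2        -7 ]
[       -1         6 ]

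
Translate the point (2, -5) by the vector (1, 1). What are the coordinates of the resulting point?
(3, -4)

Translation by (1, 1):
x' = 2 + 1 = 3
y' = -5 + 1 = -4
Homogeneous matrix: [[1, 0, 1], [0, 1, 1], [0, 0, 1]]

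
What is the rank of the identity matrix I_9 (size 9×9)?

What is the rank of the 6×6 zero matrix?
rank(I_9) = 9, rank(0) = 0

The identity I_9 has 9 columns that are the standard basis vectors e_1, …, e_9. These are linearly independent, so all 9 columns are pivots and rank(I_9) = 9.
The 6×6 zero matrix has every entry zero, so every row is the zero row and there are no pivots; rank(0) = 0.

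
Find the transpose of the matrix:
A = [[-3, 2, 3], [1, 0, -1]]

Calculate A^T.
[[-3, 1], [2, 0], [3, -1]]

The transpose sends entry (i,j) to (j,i); rows become columns.
Row 0 of A: [-3, 2, 3] -> column 0 of A^T.
Row 1 of A: [1, 0, -1] -> column 1 of A^T.
A^T = [[-3, 1], [2, 0], [3, -1]]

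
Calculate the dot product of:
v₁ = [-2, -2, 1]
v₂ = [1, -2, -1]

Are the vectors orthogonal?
1, No

The dot product is the sum of products of corresponding components.
v₁·v₂ = (-2)*(1) + (-2)*(-2) + (1)*(-1) = -2 + 4 - 1 = 1.
Two vectors are orthogonal iff their dot product is 0; here the dot product is 1, so the vectors are not orthogonal.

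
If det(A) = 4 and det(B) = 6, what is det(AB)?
24

Use the multiplicative property of determinants: det(AB) = det(A)*det(B).
det(AB) = (4)*(6) = 24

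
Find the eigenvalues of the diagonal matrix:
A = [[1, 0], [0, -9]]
λ₁ = 1, λ₂ = -9

The characteristic polynomial of A is det(A - λI) = (1 - λ)(-9 - λ) = 0.
The roots are λ = 1 and λ = -9, so the eigenvalues are the diagonal entries.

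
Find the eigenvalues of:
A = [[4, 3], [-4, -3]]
λ = 0, 1

Solve det(A - λI) = 0. For a 2×2 matrix this is λ² - (trace)λ + det = 0.
trace(A) = 4 - 3 = 1.
det(A) = (4)*(-3) - (3)*(-4) = -12 + 12 = 0.
Characteristic equation: λ² - (1)λ + (0) = 0.
Discriminant: (1)² - 4*(0) = 1 - 0 = 1.
Roots: λ = (1 ± √1) / 2 = 0, 1.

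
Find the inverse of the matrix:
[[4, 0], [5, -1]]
[[1/4, 0], [5/4, -1]]

For [[a,b],[c,d]], inverse = (1/det)·[[d,-b],[-c,a]]
det = 4·-1 - 0·5 = -4
Inverse = (1/-4)·[[-1, 0], [-5, 4]]
        = [[1/4, 0], [5/4, -1]]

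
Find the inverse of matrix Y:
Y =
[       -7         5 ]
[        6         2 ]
det(Y) = -44
Y⁻¹ =
[    -1/22      5/44 ]
[     3/22      7/44 ]

For a 2×2 matrix Y = [[a, b], [c, d]] with det(Y) ≠ 0, Y⁻¹ = (1/det(Y)) * [[d, -b], [-c, a]].
det(Y) = (-7)*(2) - (5)*(6) = -14 - 30 = -44.
Y⁻¹ = (1/-44) * [[2, -5], [-6, -7]].
Dividing each entry by -44 and reducing:
Y⁻¹ =
[    -1/22      5/44 ]
[     3/22      7/44 ]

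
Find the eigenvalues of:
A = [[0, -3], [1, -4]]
λ = -3, -1

Solve det(A - λI) = 0. For a 2×2 matrix this is λ² - (trace)λ + det = 0.
trace(A) = 0 - 4 = -4.
det(A) = (0)*(-4) - (-3)*(1) = 0 + 3 = 3.
Characteristic equation: λ² - (-4)λ + (3) = 0.
Discriminant: (-4)² - 4*(3) = 16 - 12 = 4.
Roots: λ = (-4 ± √4) / 2 = -3, -1.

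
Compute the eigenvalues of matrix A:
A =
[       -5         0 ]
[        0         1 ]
λ = -5, 1

Solve det(A - λI) = 0. For a 2×2 matrix the characteristic equation is λ² - (trace)λ + det = 0.
trace(A) = a + d = -5 + 1 = -4.
det(A) = a*d - b*c = (-5)*(1) - (0)*(0) = -5 - 0 = -5.
Characteristic equation: λ² - (-4)λ + (-5) = 0.
Discriminant = (-4)² - 4*(-5) = 16 + 20 = 36.
λ = (-4 ± √36) / 2 = (-4 ± 6) / 2 = -5, 1.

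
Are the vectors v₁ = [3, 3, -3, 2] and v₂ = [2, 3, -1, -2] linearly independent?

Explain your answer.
Yes, linearly independent

Two vectors are linearly dependent iff one is a scalar multiple of the other.
No single scalar k satisfies v₂ = k·v₁ (the ratios of corresponding entries disagree), so v₁ and v₂ are linearly independent.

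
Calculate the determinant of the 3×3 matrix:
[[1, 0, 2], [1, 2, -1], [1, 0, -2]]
-8

Expansion along first row:
det = 1·det([[2,-1],[0,-2]]) - 0·det([[1,-1],[1,-2]]) + 2·det([[1,2],[1,0]])
    = 1·(2·-2 - -1·0) - 0·(1·-2 - -1·1) + 2·(1·0 - 2·1)
    = 1·-4 - 0·-1 + 2·-2
    = -4 + 0 + -4 = -8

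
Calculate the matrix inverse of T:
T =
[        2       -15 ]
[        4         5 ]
det(T) = 70
T⁻¹ =
[     1/14      3/14 ]
[    -2/35      1/35 ]

For a 2×2 matrix T = [[a, b], [c, d]] with det(T) ≠ 0, T⁻¹ = (1/det(T)) * [[d, -b], [-c, a]].
det(T) = (2)*(5) - (-15)*(4) = 10 + 60 = 70.
T⁻¹ = (1/70) * [[5, 15], [-4, 2]].
Dividing each entry by 70 and reducing:
T⁻¹ =
[     1/14      3/14 ]
[    -2/35      1/35 ]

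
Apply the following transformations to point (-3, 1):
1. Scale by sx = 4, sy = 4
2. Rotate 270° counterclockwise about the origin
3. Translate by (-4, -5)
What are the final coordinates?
(0, 7)

Step 1: Scale → (-12, 4)
Step 2: Rotate 270° → (4, 12)
Step 3: Translate → (0, 7)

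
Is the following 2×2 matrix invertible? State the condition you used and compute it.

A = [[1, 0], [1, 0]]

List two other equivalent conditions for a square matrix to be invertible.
No, not invertible; det(A) = 0 (two rows are equal, so the rows are linearly dependent). Equivalent conditions (failing for this A): rank(A) < 2; Ax = 0 has non-trivial solutions; 0 is an eigenvalue; the columns are linearly dependent.

To check invertibility, compute det(A).
In this matrix, row 0 and the last row are identical, so one row is a scalar multiple of another and the rows are linearly dependent.
A matrix with linearly dependent rows has det = 0 and is not invertible.
Equivalent failed conditions:
- rank(A) < 2.
- Ax = 0 has non-trivial solutions.
- 0 is an eigenvalue.
- The columns are linearly dependent.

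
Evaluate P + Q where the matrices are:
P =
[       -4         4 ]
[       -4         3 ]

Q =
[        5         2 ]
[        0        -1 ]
P + Q =
[        1         6 ]
[       -4         2 ]

Matrix addition is elementwise: (P+Q)[i][j] = P[i][j] + Q[i][j].
  (P+Q)[0][0] = (-4) + (5) = 1
  (P+Q)[0][1] = (4) + (2) = 6
  (P+Q)[1][0] = (-4) + (0) = -4
  (P+Q)[1][1] = (3) + (-1) = 2
P + Q =
[        1         6 ]
[       -4         2 ]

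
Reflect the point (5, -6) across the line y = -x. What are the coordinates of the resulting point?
(6, -5)

Reflection across line y = -x: (5, -6) → (6, -5)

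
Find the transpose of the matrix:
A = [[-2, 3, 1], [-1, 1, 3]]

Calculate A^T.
[[-2, -1], [3, 1], [1, 3]]

The transpose sends entry (i,j) to (j,i); rows become columns.
Row 0 of A: [-2, 3, 1] -> column 0 of A^T.
Row 1 of A: [-1, 1, 3] -> column 1 of A^T.
A^T = [[-2, -1], [3, 1], [1, 3]]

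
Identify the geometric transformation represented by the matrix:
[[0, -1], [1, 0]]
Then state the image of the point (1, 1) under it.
rotation by 90° counterclockwise; image of (1, 1) is (-1, 1)

This matches the form [[cos θ, -sin θ], [sin θ, cos θ]] of a rotation matrix; reading off cos θ and sin θ gives the angle.
The matrix [[0, -1], [1, 0]] represents: rotation by 90° counterclockwise.
Applying it to (1, 1): [0·1 + -1·1, 1·1 + 0·1] = (-1, 1).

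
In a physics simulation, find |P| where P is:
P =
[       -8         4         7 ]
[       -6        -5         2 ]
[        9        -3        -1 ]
det(P) = 401

Expand along row 0 (cofactor expansion): det(P) = a*(e*i - f*h) - b*(d*i - f*g) + c*(d*h - e*g), where the 3×3 is [[a, b, c], [d, e, f], [g, h, i]].
Minor M_00 = (-5)*(-1) - (2)*(-3) = 5 + 6 = 11.
Minor M_01 = (-6)*(-1) - (2)*(9) = 6 - 18 = -12.
Minor M_02 = (-6)*(-3) - (-5)*(9) = 18 + 45 = 63.
det(P) = (-8)*(11) - (4)*(-12) + (7)*(63) = -88 + 48 + 441 = 401.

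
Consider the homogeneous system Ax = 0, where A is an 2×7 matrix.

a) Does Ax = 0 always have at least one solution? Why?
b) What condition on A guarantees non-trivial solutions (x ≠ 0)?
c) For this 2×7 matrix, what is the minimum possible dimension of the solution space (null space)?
a) Yes, x = 0 is always a solution. b) When A has linearly dependent columns (rank < n). c) Minimum nullity = 5.

a) x = 0 satisfies A·0 = 0, so the zero vector is always a solution.
b) Non-trivial solutions exist iff the columns of A are linearly dependent, equivalently rank(A) < n (the number of columns).
c) By rank-nullity, rank(A) + nullity(A) = n = 7. Since A has only 2 rows, rank(A) ≤ 2, so nullity(A) ≥ 7 - 2 = 5.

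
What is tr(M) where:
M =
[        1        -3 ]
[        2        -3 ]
tr(M) = 1 - 3 = -2

The trace of a square matrix is the sum of its diagonal entries.
Diagonal entries of M: M[0][0] = 1, M[1][1] = -3.
tr(M) = 1 - 3 = -2.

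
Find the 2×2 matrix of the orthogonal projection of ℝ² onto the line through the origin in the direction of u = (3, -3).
[[1/2, -1/2], [-1/2, 1/2]]

The orthogonal projection onto the line spanned by a nonzero vector u = (a, b) has matrix P = (u uᵀ) / (uᵀ u) = (1/(a² + b²)) · [[a², ab], [ab, b²]].
Here u = (3, -3), so a² + b² = 9 + 9 = 18.
P = (1/18) · [[9, -9], [-9, 9]] = [[1/2, -1/2], [-1/2, 1/2]].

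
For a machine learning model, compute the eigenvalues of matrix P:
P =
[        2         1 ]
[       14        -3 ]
λ = -5, 4

Solve det(P - λI) = 0. For a 2×2 matrix the characteristic equation is λ² - (trace)λ + det = 0.
trace(P) = a + d = 2 - 3 = -1.
det(P) = a*d - b*c = (2)*(-3) - (1)*(14) = -6 - 14 = -20.
Characteristic equation: λ² - (-1)λ + (-20) = 0.
Discriminant = (-1)² - 4*(-20) = 1 + 80 = 81.
λ = (-1 ± √81) / 2 = (-1 ± 9) / 2 = -5, 4.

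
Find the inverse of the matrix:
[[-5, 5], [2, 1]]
[[-1/15, 1/3], [2/15, 1/3]]

For [[a,b],[c,d]], inverse = (1/det)·[[d,-b],[-c,a]]
det = -5·1 - 5·2 = -15
Inverse = (1/-15)·[[1, -5], [-2, -5]]
        = [[-1/15, 1/3], [2/15, 1/3]]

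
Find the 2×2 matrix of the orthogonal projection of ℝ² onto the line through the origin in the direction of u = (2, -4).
[[1/5, -2/5], [-2/5, 4/5]]

The orthogonal projection onto the line spanned by a nonzero vector u = (a, b) has matrix P = (u uᵀ) / (uᵀ u) = (1/(a² + b²)) · [[a², ab], [ab, b²]].
Here u = (2, -4), so a² + b² = 4 + 16 = 20.
P = (1/20) · [[4, -8], [-8, 16]] = [[1/5, -2/5], [-2/5, 4/5]].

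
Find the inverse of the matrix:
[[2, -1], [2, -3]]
[[3/4, -1/4], [1/2, -1/2]]

For [[a,b],[c,d]], inverse = (1/det)·[[d,-b],[-c,a]]
det = 2·-3 - -1·2 = -4
Inverse = (1/-4)·[[-3, 1], [-2, 2]]
        = [[3/4, -1/4], [1/2, -1/2]]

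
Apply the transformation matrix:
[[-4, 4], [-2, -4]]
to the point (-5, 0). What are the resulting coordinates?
(20, 10)

Matrix multiplication:
[[-4, 4], [-2, -4]] × [-5, 0]ᵀ
= [-4×-5 + 4×0, -2×-5 + -4×0]ᵀ
= [20.0000, 10.0000]ᵀ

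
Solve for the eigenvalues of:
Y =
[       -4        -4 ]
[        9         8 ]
λ = 2, 2

Solve det(Y - λI) = 0. For a 2×2 matrix the characteristic equation is λ² - (trace)λ + det = 0.
trace(Y) = a + d = -4 + 8 = 4.
det(Y) = a*d - b*c = (-4)*(8) - (-4)*(9) = -32 + 36 = 4.
Characteristic equation: λ² - (4)λ + (4) = 0.
Discriminant = (4)² - 4*(4) = 16 - 16 = 0.
λ = (4 ± √0) / 2 = (4 ± 0) / 2 = 2, 2.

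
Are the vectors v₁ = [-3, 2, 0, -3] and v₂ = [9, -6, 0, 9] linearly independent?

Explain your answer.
No, linearly dependent (v₂ = -3·v₁)

Check whether there is a scalar k with v₂ = k·v₁.
Comparing components, k = -3 satisfies -3·[-3, 2, 0, -3] = [9, -6, 0, 9].
Since v₂ is a scalar multiple of v₁, the two vectors are linearly dependent.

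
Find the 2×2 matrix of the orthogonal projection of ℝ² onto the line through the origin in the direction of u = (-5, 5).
[[1/2, -1/2], [-1/2, 1/2]]

The orthogonal projection onto the line spanned by a nonzero vector u = (a, b) has matrix P = (u uᵀ) / (uᵀ u) = (1/(a² + b²)) · [[a², ab], [ab, b²]].
Here u = (-5, 5), so a² + b² = 25 + 25 = 50.
P = (1/50) · [[25, -25], [-25, 25]] = [[1/2, -1/2], [-1/2, 1/2]].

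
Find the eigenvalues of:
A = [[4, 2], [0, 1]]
λ = 1, 4

Solve det(A - λI) = 0. For a 2×2 matrix this is λ² - (trace)λ + det = 0.
trace(A) = 4 + 1 = 5.
det(A) = (4)*(1) - (2)*(0) = 4 - 0 = 4.
Characteristic equation: λ² - (5)λ + (4) = 0.
Discriminant: (5)² - 4*(4) = 25 - 16 = 9.
Roots: λ = (5 ± √9) / 2 = 1, 4.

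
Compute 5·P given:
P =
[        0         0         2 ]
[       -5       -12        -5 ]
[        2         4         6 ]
5P =
[        0         0        10 ]
[      -25       -60       -25 ]
[       10        20        30 ]

Scalar multiplication is elementwise: (5P)[i][j] = 5 * P[i][j].
  (5P)[0][0] = 5 * (0) = 0
  (5P)[0][1] = 5 * (0) = 0
  (5P)[0][2] = 5 * (2) = 10
  (5P)[1][0] = 5 * (-5) = -25
  (5P)[1][1] = 5 * (-12) = -60
  (5P)[1][2] = 5 * (-5) = -25
  (5P)[2][0] = 5 * (2) = 10
  (5P)[2][1] = 5 * (4) = 20
  (5P)[2][2] = 5 * (6) = 30
5P =
[        0         0        10 ]
[      -25       -60       -25 ]
[       10        20        30 ]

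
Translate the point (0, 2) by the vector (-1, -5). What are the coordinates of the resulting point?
(-1, -3)

Translation by (-1, -5):
x' = 0 + -1 = -1
y' = 2 + -5 = -3
Homogeneous matrix: [[1, 0, -1], [0, 1, -5], [0, 0, 1]]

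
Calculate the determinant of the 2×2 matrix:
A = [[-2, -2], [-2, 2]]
-8

For A = [[a, b], [c, d]], det(A) = a*d - b*c.
det(A) = (-2)*(2) - (-2)*(-2) = -4 - 4 = -8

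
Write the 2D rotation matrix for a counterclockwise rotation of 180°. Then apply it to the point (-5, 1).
R = [[-1, 0], [0, -1]]; R·(-5, 1) = (5, -1)

Rotation matrix formula: R(θ) = [[cos θ, -sin θ], [sin θ, cos θ]]
For θ = 180°:
cos(180°) = -1
sin(180°) = 0
R = [[-1, 0], [0, -1]]
Apply to (-5, 1): [-1·-5 + (0)·1, 0·-5 + -1·1] = (5, -1)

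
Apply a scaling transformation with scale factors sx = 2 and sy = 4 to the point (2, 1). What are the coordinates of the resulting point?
(4, 4)

Scaling matrix:
[[2, 0], [0, 4]]
Result: (2 × 2, 1 × 4) = (4, 4)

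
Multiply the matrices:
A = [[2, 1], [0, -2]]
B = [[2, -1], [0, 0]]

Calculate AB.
[[4, -2], [0, 0]]

Each entry (i,j) of AB = sum over k of A[i][k]*B[k][j].
(AB)[0][0] = (2)*(2) + (1)*(0) = 4
(AB)[0][1] = (2)*(-1) + (1)*(0) = -2
(AB)[1][0] = (0)*(2) + (-2)*(0) = 0
(AB)[1][1] = (0)*(-1) + (-2)*(0) = 0
AB = [[4, -2], [0, 0]]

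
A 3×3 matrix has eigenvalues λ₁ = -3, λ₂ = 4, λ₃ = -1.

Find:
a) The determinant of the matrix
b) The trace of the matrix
det = 12, trace = 0

Two standard eigenvalue identities:
- det(A) equals the product of the eigenvalues (counted with multiplicity).
- trace(A) equals the sum of the eigenvalues.
det(A) = (-3)*(4)*(-1) = 12.
trace(A) = -3 + 4 - 1 = 0.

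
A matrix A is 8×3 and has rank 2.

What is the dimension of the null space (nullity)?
1

The rank-nullity theorem for an m×n matrix states:
rank(A) + nullity(A) = n (the number of columns).
Here n = 3 and rank(A) = 2, so nullity(A) = 3 - 2 = 1.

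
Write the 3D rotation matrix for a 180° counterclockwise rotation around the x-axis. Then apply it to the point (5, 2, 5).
R = [[1, 0, 0], [0, -1, 0], [0, 0, -1]]; R·(5, 2, 5) = (5, -2, -5)

Rotation matrix for 180° around x-axis:
cos(180°) = -1, sin(180°) = 0
R = [[1, 0, 0], [0, -1, 0], [0, 0, -1]]
Apply to (5, 2, 5): R·[5, 2, 5]ᵀ = (5, -2, -5)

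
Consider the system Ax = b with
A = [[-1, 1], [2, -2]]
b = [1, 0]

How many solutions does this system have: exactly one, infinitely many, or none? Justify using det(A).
No solution

det(A) = (-1)*(-2) - (1)*(2) = 0, so A is singular.
The column space of A is span(column 1) = span([-1, 2]).
b = [1, 0] is not a scalar multiple of column 1, so b ∉ column space and the system is inconsistent — no solution.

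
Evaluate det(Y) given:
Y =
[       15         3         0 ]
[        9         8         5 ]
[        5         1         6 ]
det(Y) = 558

Expand along row 0 (cofactor expansion): det(Y) = a*(e*i - f*h) - b*(d*i - f*g) + c*(d*h - e*g), where the 3×3 is [[a, b, c], [d, e, f], [g, h, i]].
Minor M_00 = (8)*(6) - (5)*(1) = 48 - 5 = 43.
Minor M_01 = (9)*(6) - (5)*(5) = 54 - 25 = 29.
Minor M_02 = (9)*(1) - (8)*(5) = 9 - 40 = -31.
det(Y) = (15)*(43) - (3)*(29) + (0)*(-31) = 645 - 87 + 0 = 558.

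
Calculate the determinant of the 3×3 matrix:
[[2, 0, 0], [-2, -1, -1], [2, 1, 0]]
2

Expansion along first row:
det = 2·det([[-1,-1],[1,0]]) - 0·det([[-2,-1],[2,0]]) + 0·det([[-2,-1],[2,1]])
    = 2·(-1·0 - -1·1) - 0·(-2·0 - -1·2) + 0·(-2·1 - -1·2)
    = 2·1 - 0·2 + 0·0
    = 2 + 0 + 0 = 2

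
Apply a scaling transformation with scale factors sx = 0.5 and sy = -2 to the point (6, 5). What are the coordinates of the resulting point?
(3.0, -10)

Scaling matrix:
[[0.50, 0], [0, -2]]
Result: (6 × 0.5, 5 × -2) = (3.0, -10)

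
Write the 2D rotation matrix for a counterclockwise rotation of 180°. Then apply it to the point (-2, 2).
R = [[-1, 0], [0, -1]]; R·(-2, 2) = (2, -2)

Rotation matrix formula: R(θ) = [[cos θ, -sin θ], [sin θ, cos θ]]
For θ = 180°:
cos(180°) = -1
sin(180°) = 0
R = [[-1, 0], [0, -1]]
Apply to (-2, 2): [-1·-2 + (0)·2, 0·-2 + -1·2] = (2, -2)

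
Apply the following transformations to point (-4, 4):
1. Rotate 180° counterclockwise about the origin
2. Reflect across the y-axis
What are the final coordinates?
(-4, -4)

Step 1: Rotate 180° → (4, -4)
Step 2: Reflect across the y-axis → (-4, -4)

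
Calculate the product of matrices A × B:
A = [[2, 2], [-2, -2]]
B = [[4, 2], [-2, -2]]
[[4, 0], [-4, 0]]

Matrix multiplication:
C[0][0] = 2×4 + 2×-2 = 4
C[0][1] = 2×2 + 2×-2 = 0
C[1][0] = -2×4 + -2×-2 = -4
C[1][1] = -2×2 + -2×-2 = 0
Result: [[4, 0], [-4, 0]]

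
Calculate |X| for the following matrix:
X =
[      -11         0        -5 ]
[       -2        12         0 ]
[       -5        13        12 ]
det(X) = -1754

Expand along row 0 (cofactor expansion): det(X) = a*(e*i - f*h) - b*(d*i - f*g) + c*(d*h - e*g), where the 3×3 is [[a, b, c], [d, e, f], [g, h, i]].
Minor M_00 = (12)*(12) - (0)*(13) = 144 - 0 = 144.
Minor M_01 = (-2)*(12) - (0)*(-5) = -24 - 0 = -24.
Minor M_02 = (-2)*(13) - (12)*(-5) = -26 + 60 = 34.
det(X) = (-11)*(144) - (0)*(-24) + (-5)*(34) = -1584 + 0 - 170 = -1754.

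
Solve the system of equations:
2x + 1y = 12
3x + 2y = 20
x = 4, y = 4

Use elimination (row reduction):
Equation 1: 2x + 1y = 12.
Equation 2: 3x + 2y = 20.
Multiply Eq1 by 3 and Eq2 by 2: 6x + 3y = 36;  6x + 4y = 40.
Subtract: (1)y = 4, so y = 4.
Back-substitute into Eq1: 2x + 1*(4) = 12, so x = 4.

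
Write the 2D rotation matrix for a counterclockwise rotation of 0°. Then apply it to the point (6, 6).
R = [[1, 0], [0, 1]]; R·(6, 6) = (6, 6)

Rotation matrix formula: R(θ) = [[cos θ, -sin θ], [sin θ, cos θ]]
For θ = 0°:
cos(0°) = 1
sin(0°) = 0
R = [[1, 0], [0, 1]]
Apply to (6, 6): [1·6 + (0)·6, 0·6 + 1·6] = (6, 6)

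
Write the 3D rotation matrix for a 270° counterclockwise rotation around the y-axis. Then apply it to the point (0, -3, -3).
R = [[0, 0, -1], [0, 1, 0], [1, 0, 0]]; R·(0, -3, -3) = (3, -3, 0)

Rotation matrix for 270° around y-axis:
cos(270°) = 0, sin(270°) = -1
R = [[0, 0, -1], [0, 1, 0], [1, 0, 0]]
Apply to (0, -3, -3): R·[0, -3, -3]ᵀ = (3, -3, 0)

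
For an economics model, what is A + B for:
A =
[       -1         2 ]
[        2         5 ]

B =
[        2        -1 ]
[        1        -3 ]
A + B =
[        1         1 ]
[        3         2 ]

Matrix addition is elementwise: (A+B)[i][j] = A[i][j] + B[i][j].
  (A+B)[0][0] = (-1) + (2) = 1
  (A+B)[0][1] = (2) + (-1) = 1
  (A+B)[1][0] = (2) + (1) = 3
  (A+B)[1][1] = (5) + (-3) = 2
A + B =
[        1         1 ]
[        3         2 ]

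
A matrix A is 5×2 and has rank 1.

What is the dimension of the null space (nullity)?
1

The rank-nullity theorem for an m×n matrix states:
rank(A) + nullity(A) = n (the number of columns).
Here n = 2 and rank(A) = 1, so nullity(A) = 2 - 1 = 1.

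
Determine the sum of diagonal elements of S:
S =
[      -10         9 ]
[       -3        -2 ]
tr(S) = -10 - 2 = -12

The trace of a square matrix is the sum of its diagonal entries.
Diagonal entries of S: S[0][0] = -10, S[1][1] = -2.
tr(S) = -10 - 2 = -12.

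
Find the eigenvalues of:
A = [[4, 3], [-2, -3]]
λ = -2, 3

Solve det(A - λI) = 0. For a 2×2 matrix this is λ² - (trace)λ + det = 0.
trace(A) = 4 - 3 = 1.
det(A) = (4)*(-3) - (3)*(-2) = -12 + 6 = -6.
Characteristic equation: λ² - (1)λ + (-6) = 0.
Discriminant: (1)² - 4*(-6) = 1 + 24 = 25.
Roots: λ = (1 ± √25) / 2 = -2, 3.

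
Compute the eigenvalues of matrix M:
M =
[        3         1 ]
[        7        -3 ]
λ = -4, 4

Solve det(M - λI) = 0. For a 2×2 matrix the characteristic equation is λ² - (trace)λ + det = 0.
trace(M) = a + d = 3 - 3 = 0.
det(M) = a*d - b*c = (3)*(-3) - (1)*(7) = -9 - 7 = -16.
Characteristic equation: λ² - (0)λ + (-16) = 0.
Discriminant = (0)² - 4*(-16) = 0 + 64 = 64.
λ = (0 ± √64) / 2 = (0 ± 8) / 2 = -4, 4.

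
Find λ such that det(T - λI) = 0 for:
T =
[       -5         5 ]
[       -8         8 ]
λ = 0, 3

Solve det(T - λI) = 0. For a 2×2 matrix the characteristic equation is λ² - (trace)λ + det = 0.
trace(T) = a + d = -5 + 8 = 3.
det(T) = a*d - b*c = (-5)*(8) - (5)*(-8) = -40 + 40 = 0.
Characteristic equation: λ² - (3)λ + (0) = 0.
Discriminant = (3)² - 4*(0) = 9 - 0 = 9.
λ = (3 ± √9) / 2 = (3 ± 3) / 2 = 0, 3.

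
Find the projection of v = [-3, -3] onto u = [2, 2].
[-3, -3]

The projection of v onto u is proj_u(v) = ((v·u) / (u·u)) · u.
v·u = (-3)*(2) + (-3)*(2) = -12.
u·u = (2)*(2) + (2)*(2) = 8.
coefficient = -12 / 8 = -3/2.
proj_u(v) = -3/2 · [2, 2] = [-3, -3].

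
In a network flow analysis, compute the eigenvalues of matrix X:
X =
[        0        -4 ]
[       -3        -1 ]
λ = -4, 3

Solve det(X - λI) = 0. For a 2×2 matrix the characteristic equation is λ² - (trace)λ + det = 0.
trace(X) = a + d = 0 - 1 = -1.
det(X) = a*d - b*c = (0)*(-1) - (-4)*(-3) = 0 - 12 = -12.
Characteristic equation: λ² - (-1)λ + (-12) = 0.
Discriminant = (-1)² - 4*(-12) = 1 + 48 = 49.
λ = (-1 ± √49) / 2 = (-1 ± 7) / 2 = -4, 3.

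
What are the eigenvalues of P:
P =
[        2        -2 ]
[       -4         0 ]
λ = -2, 4

Solve det(P - λI) = 0. For a 2×2 matrix the characteristic equation is λ² - (trace)λ + det = 0.
trace(P) = a + d = 2 + 0 = 2.
det(P) = a*d - b*c = (2)*(0) - (-2)*(-4) = 0 - 8 = -8.
Characteristic equation: λ² - (2)λ + (-8) = 0.
Discriminant = (2)² - 4*(-8) = 4 + 32 = 36.
λ = (2 ± √36) / 2 = (2 ± 6) / 2 = -2, 4.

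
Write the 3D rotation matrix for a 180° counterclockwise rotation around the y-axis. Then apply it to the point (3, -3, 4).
R = [[-1, 0, 0], [0, 1, 0], [0, 0, -1]]; R·(3, -3, 4) = (-3, -3, -4)

Rotation matrix for 180° around y-axis:
cos(180°) = -1, sin(180°) = 0
R = [[-1, 0, 0], [0, 1, 0], [0, 0, -1]]
Apply to (3, -3, 4): R·[3, -3, 4]ᵀ = (-3, -3, -4)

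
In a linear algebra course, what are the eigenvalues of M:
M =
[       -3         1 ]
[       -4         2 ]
λ = -2, 1

Solve det(M - λI) = 0. For a 2×2 matrix the characteristic equation is λ² - (trace)λ + det = 0.
trace(M) = a + d = -3 + 2 = -1.
det(M) = a*d - b*c = (-3)*(2) - (1)*(-4) = -6 + 4 = -2.
Characteristic equation: λ² - (-1)λ + (-2) = 0.
Discriminant = (-1)² - 4*(-2) = 1 + 8 = 9.
λ = (-1 ± √9) / 2 = (-1 ± 3) / 2 = -2, 1.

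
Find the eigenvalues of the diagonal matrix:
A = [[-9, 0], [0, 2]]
λ₁ = -9, λ₂ = 2

The characteristic polynomial of A is det(A - λI) = (-9 - λ)(2 - λ) = 0.
The roots are λ = -9 and λ = 2, so the eigenvalues are the diagonal entries.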